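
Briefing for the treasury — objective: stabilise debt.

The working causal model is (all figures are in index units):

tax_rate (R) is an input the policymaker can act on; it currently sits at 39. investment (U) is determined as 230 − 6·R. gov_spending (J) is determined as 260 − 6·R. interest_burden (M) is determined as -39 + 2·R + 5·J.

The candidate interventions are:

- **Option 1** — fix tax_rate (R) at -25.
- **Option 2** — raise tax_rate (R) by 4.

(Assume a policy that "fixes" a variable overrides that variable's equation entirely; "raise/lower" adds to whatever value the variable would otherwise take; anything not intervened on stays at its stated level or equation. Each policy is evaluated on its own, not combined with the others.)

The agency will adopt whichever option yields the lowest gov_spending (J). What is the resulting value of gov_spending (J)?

2

Option 1 (R := -25):
  R = -25
  J = 260 − 6·(-25) = 410
Option 2 (R + 4):
  R = 39 + 4 = 43
  J = 260 − 6·43 = 2
Comparing — Option 1: J=410, Option 2: J=2. Lowest is 2 (Option 2).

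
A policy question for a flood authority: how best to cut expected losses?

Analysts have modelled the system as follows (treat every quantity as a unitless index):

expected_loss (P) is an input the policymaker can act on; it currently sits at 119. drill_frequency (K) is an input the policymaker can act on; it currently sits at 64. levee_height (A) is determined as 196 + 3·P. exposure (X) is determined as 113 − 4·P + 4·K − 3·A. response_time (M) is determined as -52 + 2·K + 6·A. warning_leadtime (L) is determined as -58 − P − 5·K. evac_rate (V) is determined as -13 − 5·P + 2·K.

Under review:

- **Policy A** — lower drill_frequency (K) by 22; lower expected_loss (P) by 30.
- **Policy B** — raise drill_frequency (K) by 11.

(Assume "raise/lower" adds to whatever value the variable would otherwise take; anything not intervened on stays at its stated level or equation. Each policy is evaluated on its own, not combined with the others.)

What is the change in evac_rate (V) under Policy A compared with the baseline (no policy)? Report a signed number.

106

Baseline:
  P = 119
  K = 64
  V = -13 − 5·119 + 2·64 = -480
Policy A (K − 22, P − 30):
  P = 119 − 30 = 89
  K = 64 − 22 = 42
  V = -13 − 5·89 + 2·42 = -374
Change in V: -374 − (-480) = 106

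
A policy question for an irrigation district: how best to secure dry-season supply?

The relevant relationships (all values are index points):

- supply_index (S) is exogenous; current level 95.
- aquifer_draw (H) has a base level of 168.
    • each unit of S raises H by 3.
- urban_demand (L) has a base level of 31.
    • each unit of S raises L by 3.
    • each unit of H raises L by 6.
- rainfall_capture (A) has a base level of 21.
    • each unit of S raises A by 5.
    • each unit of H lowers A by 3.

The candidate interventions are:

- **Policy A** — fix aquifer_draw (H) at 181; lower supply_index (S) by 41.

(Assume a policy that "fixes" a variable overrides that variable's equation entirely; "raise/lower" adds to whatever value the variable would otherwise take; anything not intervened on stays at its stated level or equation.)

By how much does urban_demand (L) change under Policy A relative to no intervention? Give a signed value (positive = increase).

-1755

Baseline:
  S = 95
  H = 168 + 3·95 = 453
  L = 31 + 3·95 + 6·453 = 3034
Policy A (H := 181, S − 41):
  S = 95 − 41 = 54
  H = 181
  L = 31 + 3·54 + 6·181 = 1279
Change in L: 1279 − 3034 = -1755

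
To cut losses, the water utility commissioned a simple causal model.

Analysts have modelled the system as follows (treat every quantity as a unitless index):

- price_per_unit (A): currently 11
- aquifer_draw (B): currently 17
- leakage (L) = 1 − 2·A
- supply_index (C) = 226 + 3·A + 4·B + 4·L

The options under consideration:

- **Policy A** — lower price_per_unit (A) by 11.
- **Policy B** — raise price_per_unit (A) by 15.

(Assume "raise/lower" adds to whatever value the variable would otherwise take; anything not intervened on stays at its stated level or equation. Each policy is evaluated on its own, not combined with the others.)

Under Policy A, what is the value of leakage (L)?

Policy A (A − 11):
  A = 11 − 11 = 0
  L = 1 − 2·0 = 1

1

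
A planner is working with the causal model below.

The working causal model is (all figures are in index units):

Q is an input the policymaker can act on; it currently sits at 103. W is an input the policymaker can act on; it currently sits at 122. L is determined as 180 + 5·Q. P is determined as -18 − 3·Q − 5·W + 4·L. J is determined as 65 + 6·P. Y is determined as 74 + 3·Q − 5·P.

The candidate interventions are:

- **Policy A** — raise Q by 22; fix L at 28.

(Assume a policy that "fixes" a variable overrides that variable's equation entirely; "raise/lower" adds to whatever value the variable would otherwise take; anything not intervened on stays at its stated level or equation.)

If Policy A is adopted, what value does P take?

-891

Policy A (Q + 22, L := 28):
  Q = 103 + 22 = 125
  W = 122
  L = 28
  P = -18 − 3·125 − 5·122 + 4·28 = -891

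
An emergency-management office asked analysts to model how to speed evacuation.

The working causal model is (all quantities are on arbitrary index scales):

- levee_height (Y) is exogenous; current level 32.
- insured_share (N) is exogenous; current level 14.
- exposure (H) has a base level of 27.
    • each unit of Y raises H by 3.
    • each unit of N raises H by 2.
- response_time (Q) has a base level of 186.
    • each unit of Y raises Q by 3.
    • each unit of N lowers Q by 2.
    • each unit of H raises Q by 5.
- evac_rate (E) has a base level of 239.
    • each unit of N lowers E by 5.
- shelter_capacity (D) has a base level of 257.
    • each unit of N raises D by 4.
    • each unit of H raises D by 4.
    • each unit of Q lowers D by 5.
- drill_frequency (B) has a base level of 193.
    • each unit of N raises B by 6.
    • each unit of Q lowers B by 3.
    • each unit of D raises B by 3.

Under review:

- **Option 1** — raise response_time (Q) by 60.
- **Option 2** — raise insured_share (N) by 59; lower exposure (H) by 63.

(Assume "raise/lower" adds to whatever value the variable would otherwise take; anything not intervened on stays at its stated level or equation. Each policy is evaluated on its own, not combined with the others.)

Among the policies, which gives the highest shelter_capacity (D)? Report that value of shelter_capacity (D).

-4428

Option 1 (Q + 60):
  Y = 32
  N = 14
  H = 27 + 3·32 + 2·14 = 151
  Q = 186 + 3·32 − 2·14 + 5·151 (+60 from intervention) = 1069
  D = 257 + 4·14 + 4·151 − 5·1069 = -4428
Option 2 (N + 59, H − 63):
  Y = 32
  N = 14 + 59 = 73
  H = 27 + 3·32 + 2·73 (−63 from intervention) = 206
  Q = 186 + 3·32 − 2·73 + 5·206 = 1166
  D = 257 + 4·73 + 4·206 − 5·1166 = -4457
Comparing — Option 1: D=-4428, Option 2: D=-4457. Highest is -4428 (Option 1).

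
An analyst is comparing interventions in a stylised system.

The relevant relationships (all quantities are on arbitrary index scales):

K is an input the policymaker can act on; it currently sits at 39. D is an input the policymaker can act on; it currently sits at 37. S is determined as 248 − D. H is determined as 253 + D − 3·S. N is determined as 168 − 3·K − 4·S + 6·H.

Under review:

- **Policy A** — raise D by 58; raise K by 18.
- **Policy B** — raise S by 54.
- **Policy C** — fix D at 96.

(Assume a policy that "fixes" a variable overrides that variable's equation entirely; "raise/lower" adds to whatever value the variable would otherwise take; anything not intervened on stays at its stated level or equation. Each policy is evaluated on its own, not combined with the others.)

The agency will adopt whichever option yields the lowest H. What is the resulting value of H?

Policy A (D + 58, K + 18):
  D = 37 + 58 = 95
  S = 248 − 95 = 153
  H = 253 + 95 − 3·153 = -111
Policy B (S + 54):
  D = 37
  S = 248 − 37 (+54 from intervention) = 265
  H = 253 + 37 − 3·265 = -505
Policy C (D := 96):
  D = 96
  S = 248 − 96 = 152
  H = 253 + 96 − 3·152 = -107
Comparing — Policy A: H=-111, Policy B: H=-505, Policy C: H=-107. Lowest is -505 (Policy B).

-505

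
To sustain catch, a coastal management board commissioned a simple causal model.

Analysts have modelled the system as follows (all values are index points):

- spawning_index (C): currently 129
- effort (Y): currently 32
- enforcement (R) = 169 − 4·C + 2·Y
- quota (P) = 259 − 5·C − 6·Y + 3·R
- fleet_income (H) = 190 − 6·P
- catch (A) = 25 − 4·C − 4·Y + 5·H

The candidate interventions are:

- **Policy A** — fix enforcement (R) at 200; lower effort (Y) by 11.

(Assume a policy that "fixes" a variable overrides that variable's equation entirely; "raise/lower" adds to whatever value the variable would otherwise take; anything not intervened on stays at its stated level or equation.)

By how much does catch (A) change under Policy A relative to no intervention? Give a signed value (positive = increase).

Baseline:
  C = 129
  Y = 32
  R = 169 − 4·129 + 2·32 = -283
  P = 259 − 5·129 − 6·32 + 3·(-283) = -1427
  H = 190 − 6·(-1427) = 8752
  A = 25 − 4·129 − 4·32 + 5·8752 = 43141
Policy A (R := 200, Y − 11):
  C = 129
  Y = 32 − 11 = 21
  R = 200
  P = 259 − 5·129 − 6·21 + 3·200 = 88
  H = 190 − 6·88 = -338
  A = 25 − 4·129 − 4·21 + 5·(-338) = -2265
Change in A: -2265 − 43141 = -45406

-45406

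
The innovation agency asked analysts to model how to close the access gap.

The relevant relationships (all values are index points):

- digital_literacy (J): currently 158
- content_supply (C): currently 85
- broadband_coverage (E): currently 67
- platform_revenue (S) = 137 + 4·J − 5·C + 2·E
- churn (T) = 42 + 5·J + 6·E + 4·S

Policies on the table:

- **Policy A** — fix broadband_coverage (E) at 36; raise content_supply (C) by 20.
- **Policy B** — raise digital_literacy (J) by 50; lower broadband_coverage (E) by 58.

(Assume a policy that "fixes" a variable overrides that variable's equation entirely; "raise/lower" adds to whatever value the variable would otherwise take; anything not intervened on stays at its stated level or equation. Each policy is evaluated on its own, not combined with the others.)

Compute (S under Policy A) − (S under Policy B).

-246

Policy A (E := 36, C + 20):
  J = 158
  C = 85 + 20 = 105
  E = 36
  S = 137 + 4·158 − 5·105 + 2·36 = 316
Policy B (J + 50, E − 58):
  J = 158 + 50 = 208
  C = 85
  E = 67 − 58 = 9
  S = 137 + 4·208 − 5·85 + 2·9 = 562
S: 316 − 562 = -246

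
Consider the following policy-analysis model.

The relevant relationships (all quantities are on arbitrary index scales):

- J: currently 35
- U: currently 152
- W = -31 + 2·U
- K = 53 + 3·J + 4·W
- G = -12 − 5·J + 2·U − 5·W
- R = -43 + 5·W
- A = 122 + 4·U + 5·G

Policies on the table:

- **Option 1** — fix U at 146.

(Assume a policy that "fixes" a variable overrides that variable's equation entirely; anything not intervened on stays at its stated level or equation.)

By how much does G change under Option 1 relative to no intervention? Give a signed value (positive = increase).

48

Baseline:
  J = 35
  U = 152
  W = -31 + 2·152 = 273
  G = -12 − 5·35 + 2·152 − 5·273 = -1248
Option 1 (U := 146):
  J = 35
  U = 146
  W = -31 + 2·146 = 261
  G = -12 − 5·35 + 2·146 − 5·261 = -1200
Change in G: -1200 − (-1248) = 48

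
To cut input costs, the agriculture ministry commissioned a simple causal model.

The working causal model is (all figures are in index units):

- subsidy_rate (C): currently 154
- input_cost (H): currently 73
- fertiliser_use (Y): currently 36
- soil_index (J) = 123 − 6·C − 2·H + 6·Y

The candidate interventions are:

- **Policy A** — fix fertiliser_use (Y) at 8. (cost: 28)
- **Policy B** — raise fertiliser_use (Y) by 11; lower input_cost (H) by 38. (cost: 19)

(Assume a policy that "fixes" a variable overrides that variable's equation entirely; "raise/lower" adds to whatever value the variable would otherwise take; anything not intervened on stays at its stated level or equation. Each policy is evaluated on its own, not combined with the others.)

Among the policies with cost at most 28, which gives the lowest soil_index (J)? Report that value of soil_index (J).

-899

Policy A (Y := 8):
  C = 154
  H = 73
  Y = 8
  J = 123 − 6·154 − 2·73 + 6·8 = -899
Policy B (Y + 11, H − 38):
  C = 154
  H = 73 − 38 = 35
  Y = 36 + 11 = 47
  J = 123 − 6·154 − 2·35 + 6·47 = -589
Comparing — Policy A: J=-899, Policy B: J=-589. Lowest is -899 (Policy A).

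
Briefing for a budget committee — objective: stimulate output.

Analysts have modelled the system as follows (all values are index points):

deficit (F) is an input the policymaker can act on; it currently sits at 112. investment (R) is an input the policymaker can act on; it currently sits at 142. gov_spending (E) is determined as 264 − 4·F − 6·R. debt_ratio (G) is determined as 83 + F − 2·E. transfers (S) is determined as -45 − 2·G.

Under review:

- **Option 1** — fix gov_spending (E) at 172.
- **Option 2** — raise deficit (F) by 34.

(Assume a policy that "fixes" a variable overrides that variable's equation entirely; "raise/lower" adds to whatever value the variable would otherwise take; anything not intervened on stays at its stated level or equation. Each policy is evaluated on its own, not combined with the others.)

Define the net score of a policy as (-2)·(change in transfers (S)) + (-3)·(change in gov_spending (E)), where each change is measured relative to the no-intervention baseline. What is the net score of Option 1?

-13288

Baseline:
  F = 112
  R = 142
  E = 264 − 4·112 − 6·142 = -1036
  G = 83 + 112 − 2·(-1036) = 2267
  S = -45 − 2·2267 = -4579
Option 1 (E := 172):
  F = 112
  R = 142
  E = 172
  G = 83 + 112 − 2·172 = -149
  S = -45 − 2·(-149) = 253
ΔS = 253 − (-4579) = 4832; ΔE = 172 − (-1036) = 1208
Score = (-2)·4832 + (-3)·1208 = -13288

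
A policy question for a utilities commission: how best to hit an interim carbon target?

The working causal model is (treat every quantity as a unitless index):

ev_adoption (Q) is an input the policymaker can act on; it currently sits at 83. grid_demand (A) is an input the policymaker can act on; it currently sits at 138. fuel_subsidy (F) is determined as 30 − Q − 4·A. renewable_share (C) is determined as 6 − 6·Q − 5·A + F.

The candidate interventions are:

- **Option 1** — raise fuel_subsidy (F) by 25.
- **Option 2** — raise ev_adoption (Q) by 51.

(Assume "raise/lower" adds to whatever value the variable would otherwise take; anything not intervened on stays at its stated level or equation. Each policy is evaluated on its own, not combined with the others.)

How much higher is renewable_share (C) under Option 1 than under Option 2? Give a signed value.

Option 1 (F + 25):
  Q = 83
  A = 138
  F = 30 − 83 − 4·138 (+25 from intervention) = -580
  C = 6 − 6·83 − 5·138 + (-580) = -1762
Option 2 (Q + 51):
  Q = 83 + 51 = 134
  A = 138
  F = 30 − 134 − 4·138 = -656
  C = 6 − 6·134 − 5·138 + (-656) = -2144
C: -1762 − (-2144) = 382

382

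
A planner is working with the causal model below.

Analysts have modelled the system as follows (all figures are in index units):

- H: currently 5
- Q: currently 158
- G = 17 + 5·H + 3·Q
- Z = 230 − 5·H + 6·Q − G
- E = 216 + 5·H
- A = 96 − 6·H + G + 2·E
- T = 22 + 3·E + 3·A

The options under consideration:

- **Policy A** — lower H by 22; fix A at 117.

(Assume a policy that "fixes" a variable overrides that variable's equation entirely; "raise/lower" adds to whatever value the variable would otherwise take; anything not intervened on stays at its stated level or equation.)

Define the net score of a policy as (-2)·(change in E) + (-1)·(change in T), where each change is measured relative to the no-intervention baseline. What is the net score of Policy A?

Baseline:
  H = 5
  Q = 158
  G = 17 + 5·5 + 3·158 = 516
  E = 216 + 5·5 = 241
  A = 96 − 6·5 + 516 + 2·241 = 1064
  T = 22 + 3·241 + 3·1064 = 3937
Policy A (H − 22, A := 117):
  H = 5 − 22 = -17
  Q = 158
  G = 17 + 5·(-17) + 3·158 = 406
  E = 216 + 5·(-17) = 131
  A = 117
  T = 22 + 3·131 + 3·117 = 766
ΔE = 131 − 241 = -110; ΔT = 766 − 3937 = -3171
Score = (-2)·(-110) + (-1)·(-3171) = 3391

3391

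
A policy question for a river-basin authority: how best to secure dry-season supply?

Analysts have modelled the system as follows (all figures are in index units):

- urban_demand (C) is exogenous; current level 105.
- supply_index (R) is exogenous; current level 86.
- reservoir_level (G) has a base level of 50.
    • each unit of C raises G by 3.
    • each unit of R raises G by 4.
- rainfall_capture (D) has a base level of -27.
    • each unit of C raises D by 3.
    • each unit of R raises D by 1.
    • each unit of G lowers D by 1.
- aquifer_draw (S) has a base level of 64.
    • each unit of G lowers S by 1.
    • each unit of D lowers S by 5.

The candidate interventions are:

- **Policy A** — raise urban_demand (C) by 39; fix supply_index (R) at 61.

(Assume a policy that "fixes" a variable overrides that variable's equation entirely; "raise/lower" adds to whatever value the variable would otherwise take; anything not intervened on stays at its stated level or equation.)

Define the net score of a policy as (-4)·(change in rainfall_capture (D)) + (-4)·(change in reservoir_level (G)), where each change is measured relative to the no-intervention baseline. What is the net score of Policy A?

Baseline:
  C = 105
  R = 86
  G = 50 + 3·105 + 4·86 = 709
  D = -27 + 3·105 + 86 − 709 = -335
Policy A (C + 39, R := 61):
  C = 105 + 39 = 144
  R = 61
  G = 50 + 3·144 + 4·61 = 726
  D = -27 + 3·144 + 61 − 726 = -260
ΔD = -260 − (-335) = 75; ΔG = 726 − 709 = 17
Score = (-4)·75 + (-4)·17 = -368

-368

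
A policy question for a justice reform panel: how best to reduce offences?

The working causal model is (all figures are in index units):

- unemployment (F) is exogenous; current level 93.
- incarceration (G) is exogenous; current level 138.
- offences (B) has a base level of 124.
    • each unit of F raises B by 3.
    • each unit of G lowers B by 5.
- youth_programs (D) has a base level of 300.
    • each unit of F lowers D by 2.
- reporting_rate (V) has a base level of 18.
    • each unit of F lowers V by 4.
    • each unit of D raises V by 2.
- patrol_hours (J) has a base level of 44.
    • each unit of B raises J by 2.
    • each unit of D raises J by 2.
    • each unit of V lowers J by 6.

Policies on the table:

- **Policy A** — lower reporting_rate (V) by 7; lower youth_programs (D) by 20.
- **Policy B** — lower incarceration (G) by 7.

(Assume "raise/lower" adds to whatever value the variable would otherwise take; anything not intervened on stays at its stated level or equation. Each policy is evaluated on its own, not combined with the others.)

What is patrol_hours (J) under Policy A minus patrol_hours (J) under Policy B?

Policy A (V − 7, D − 20):
  F = 93
  G = 138
  B = 124 + 3·93 − 5·138 = -287
  D = 300 − 2·93 (−20 from intervention) = 94
  V = 18 − 4·93 + 2·94 (−7 from intervention) = -173
  J = 44 + 2·(-287) + 2·94 − 6·(-173) = 696
Policy B (G − 7):
  F = 93
  G = 138 − 7 = 131
  B = 124 + 3·93 − 5·131 = -252
  D = 300 − 2·93 = 114
  V = 18 − 4·93 + 2·114 = -126
  J = 44 + 2·(-252) + 2·114 − 6·(-126) = 524
J: 696 − 524 = 172

172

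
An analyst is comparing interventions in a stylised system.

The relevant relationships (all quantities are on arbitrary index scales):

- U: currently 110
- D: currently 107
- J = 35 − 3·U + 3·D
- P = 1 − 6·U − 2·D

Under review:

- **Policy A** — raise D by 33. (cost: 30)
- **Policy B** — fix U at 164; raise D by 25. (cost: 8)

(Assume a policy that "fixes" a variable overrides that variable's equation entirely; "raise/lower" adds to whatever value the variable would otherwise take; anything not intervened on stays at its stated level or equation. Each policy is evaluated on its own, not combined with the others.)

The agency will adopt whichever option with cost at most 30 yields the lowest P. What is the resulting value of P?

-1247

Policy A (D + 33):
  U = 110
  D = 107 + 33 = 140
  P = 1 − 6·110 − 2·140 = -939
Policy B (U := 164, D + 25):
  U = 164
  D = 107 + 25 = 132
  P = 1 − 6·164 − 2·132 = -1247
Comparing — Policy A: P=-939, Policy B: P=-1247. Lowest is -1247 (Policy B).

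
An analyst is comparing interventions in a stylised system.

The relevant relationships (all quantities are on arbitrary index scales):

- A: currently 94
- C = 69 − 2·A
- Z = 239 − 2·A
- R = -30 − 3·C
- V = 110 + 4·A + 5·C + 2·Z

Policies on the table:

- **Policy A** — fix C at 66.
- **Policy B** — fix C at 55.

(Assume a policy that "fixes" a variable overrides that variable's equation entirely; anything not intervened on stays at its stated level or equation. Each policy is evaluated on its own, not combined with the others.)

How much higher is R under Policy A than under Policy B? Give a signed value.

Policy A (C := 66):
  A = 94
  C = 66
  R = -30 − 3·66 = -228
Policy B (C := 55):
  A = 94
  C = 55
  R = -30 − 3·55 = -195
R: -228 − (-195) = -33

-33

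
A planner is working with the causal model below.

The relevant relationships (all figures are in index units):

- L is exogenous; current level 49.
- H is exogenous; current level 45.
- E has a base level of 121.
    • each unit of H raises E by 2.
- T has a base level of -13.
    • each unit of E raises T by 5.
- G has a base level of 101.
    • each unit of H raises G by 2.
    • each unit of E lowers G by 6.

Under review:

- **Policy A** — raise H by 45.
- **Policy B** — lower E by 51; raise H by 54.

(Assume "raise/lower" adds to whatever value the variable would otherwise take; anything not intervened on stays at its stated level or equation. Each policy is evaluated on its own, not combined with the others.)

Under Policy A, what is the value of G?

Policy A (H + 45):
  H = 45 + 45 = 90
  E = 121 + 2·90 = 301
  G = 101 + 2·90 − 6·301 = -1525

-1525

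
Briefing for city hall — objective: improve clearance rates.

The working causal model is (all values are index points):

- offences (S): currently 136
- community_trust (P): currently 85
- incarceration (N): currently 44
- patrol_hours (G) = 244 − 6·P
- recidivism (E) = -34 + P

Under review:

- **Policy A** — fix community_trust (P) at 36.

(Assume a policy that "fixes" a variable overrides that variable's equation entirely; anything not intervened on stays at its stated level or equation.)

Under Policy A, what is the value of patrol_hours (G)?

Policy A (P := 36):
  P = 36
  G = 244 − 6·36 = 28

28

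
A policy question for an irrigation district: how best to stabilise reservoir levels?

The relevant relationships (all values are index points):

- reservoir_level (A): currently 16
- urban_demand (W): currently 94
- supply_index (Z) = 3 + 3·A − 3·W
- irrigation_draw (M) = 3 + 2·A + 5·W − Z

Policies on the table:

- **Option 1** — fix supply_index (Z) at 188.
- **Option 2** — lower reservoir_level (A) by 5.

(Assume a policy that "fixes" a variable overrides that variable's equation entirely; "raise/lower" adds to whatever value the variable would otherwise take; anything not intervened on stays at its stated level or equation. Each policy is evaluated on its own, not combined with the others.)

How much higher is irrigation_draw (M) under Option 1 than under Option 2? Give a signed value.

-424

Option 1 (Z := 188):
  A = 16
  W = 94
  Z = 188
  M = 3 + 2·16 + 5·94 − 188 = 317
Option 2 (A − 5):
  A = 16 − 5 = 11
  W = 94
  Z = 3 + 3·11 − 3·94 = -246
  M = 3 + 2·11 + 5·94 − (-246) = 741
M: 317 − 741 = -424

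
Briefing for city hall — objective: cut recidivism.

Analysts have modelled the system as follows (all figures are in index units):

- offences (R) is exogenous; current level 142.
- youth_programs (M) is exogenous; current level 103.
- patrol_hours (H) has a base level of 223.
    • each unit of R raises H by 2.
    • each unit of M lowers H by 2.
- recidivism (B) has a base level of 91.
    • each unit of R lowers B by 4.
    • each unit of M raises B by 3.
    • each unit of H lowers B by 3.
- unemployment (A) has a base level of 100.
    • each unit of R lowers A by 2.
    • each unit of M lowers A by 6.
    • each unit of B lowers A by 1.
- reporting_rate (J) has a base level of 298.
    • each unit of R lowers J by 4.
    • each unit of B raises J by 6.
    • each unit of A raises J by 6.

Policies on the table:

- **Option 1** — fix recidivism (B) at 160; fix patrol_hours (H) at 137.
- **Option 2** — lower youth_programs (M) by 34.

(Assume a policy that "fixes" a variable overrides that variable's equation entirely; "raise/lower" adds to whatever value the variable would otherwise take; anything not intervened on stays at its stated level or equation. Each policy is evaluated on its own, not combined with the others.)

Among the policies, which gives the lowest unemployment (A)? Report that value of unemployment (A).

-962

Option 1 (B := 160, H := 137):
  R = 142
  M = 103
  H = 137
  B = 160
  A = 100 − 2·142 − 6·103 − 160 = -962
Option 2 (M − 34):
  R = 142
  M = 103 − 34 = 69
  H = 223 + 2·142 − 2·69 = 369
  B = 91 − 4·142 + 3·69 − 3·369 = -1377
  A = 100 − 2·142 − 6·69 − (-1377) = 779
Comparing — Option 1: A=-962, Option 2: A=779. Lowest is -962 (Option 1).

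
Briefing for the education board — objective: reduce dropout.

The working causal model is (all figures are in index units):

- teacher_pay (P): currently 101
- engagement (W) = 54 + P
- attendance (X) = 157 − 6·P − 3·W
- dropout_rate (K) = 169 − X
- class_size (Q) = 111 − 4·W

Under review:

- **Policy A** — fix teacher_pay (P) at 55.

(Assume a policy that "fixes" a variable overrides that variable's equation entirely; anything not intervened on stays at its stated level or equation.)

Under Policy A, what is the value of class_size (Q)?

-325

Policy A (P := 55):
  P = 55
  W = 54 + 55 = 109
  Q = 111 − 4·109 = -325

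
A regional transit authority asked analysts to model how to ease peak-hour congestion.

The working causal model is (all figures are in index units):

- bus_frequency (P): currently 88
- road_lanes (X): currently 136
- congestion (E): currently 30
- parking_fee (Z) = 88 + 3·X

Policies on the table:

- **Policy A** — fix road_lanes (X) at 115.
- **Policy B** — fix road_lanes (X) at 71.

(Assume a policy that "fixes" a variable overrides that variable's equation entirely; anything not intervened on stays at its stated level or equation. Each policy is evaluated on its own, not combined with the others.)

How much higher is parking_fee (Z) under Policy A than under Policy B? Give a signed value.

132

Policy A (X := 115):
  X = 115
  Z = 88 + 3·115 = 433
Policy B (X := 71):
  X = 71
  Z = 88 + 3·71 = 301
Z: 433 − 301 = 132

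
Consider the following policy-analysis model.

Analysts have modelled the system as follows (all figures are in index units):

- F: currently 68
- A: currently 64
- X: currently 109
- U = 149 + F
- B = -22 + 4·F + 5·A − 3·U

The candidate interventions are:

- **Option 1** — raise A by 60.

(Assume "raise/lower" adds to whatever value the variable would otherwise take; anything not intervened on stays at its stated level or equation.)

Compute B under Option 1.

219

Option 1 (A + 60):
  F = 68
  A = 64 + 60 = 124
  U = 149 + 68 = 217
  B = -22 + 4·68 + 5·124 − 3·217 = 219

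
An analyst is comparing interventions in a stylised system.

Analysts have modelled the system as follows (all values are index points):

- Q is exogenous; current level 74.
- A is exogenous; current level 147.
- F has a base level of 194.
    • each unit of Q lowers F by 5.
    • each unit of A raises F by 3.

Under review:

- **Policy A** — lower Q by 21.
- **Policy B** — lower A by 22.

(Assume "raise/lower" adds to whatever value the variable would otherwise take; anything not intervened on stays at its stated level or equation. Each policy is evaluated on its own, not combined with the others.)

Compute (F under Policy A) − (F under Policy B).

171

Policy A (Q − 21):
  Q = 74 − 21 = 53
  A = 147
  F = 194 − 5·53 + 3·147 = 370
Policy B (A − 22):
  Q = 74
  A = 147 − 22 = 125
  F = 194 − 5·74 + 3·125 = 199
F: 370 − 199 = 171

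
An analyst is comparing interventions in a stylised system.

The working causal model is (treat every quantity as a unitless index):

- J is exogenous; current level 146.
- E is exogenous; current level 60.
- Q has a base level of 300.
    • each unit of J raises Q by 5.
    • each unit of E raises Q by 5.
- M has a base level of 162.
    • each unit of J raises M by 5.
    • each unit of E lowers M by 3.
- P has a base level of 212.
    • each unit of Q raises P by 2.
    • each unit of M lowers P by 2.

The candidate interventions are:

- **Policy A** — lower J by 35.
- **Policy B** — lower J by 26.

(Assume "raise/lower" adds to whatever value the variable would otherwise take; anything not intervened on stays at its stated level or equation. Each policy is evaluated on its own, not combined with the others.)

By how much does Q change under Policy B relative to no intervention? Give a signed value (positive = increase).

Baseline:
  J = 146
  E = 60
  Q = 300 + 5·146 + 5·60 = 1330
Policy B (J − 26):
  J = 146 − 26 = 120
  E = 60
  Q = 300 + 5·120 + 5·60 = 1200
Change in Q: 1200 − 1330 = -130

-130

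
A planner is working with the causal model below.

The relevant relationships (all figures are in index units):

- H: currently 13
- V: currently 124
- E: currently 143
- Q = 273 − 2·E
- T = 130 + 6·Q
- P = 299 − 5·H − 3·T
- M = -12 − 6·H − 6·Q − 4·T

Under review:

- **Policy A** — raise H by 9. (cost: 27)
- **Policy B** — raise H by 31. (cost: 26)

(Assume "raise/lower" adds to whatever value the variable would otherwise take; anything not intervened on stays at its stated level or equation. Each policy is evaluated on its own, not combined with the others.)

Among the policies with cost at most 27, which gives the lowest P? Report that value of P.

-77

Policy A (H + 9):
  H = 13 + 9 = 22
  E = 143
  Q = 273 − 2·143 = -13
  T = 130 + 6·(-13) = 52
  P = 299 − 5·22 − 3·52 = 33
Policy B (H + 31):
  H = 13 + 31 = 44
  E = 143
  Q = 273 − 2·143 = -13
  T = 130 + 6·(-13) = 52
  P = 299 − 5·44 − 3·52 = -77
Comparing — Policy A: P=33, Policy B: P=-77. Lowest is -77 (Policy B).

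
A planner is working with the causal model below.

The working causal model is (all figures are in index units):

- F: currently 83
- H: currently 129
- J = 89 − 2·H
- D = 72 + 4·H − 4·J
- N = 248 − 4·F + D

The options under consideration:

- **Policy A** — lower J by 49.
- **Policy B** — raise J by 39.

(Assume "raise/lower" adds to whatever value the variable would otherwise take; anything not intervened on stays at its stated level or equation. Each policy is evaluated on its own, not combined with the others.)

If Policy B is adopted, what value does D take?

Policy B (J + 39):
  H = 129
  J = 89 − 2·129 (+39 from intervention) = -130
  D = 72 + 4·129 − 4·(-130) = 1108

1108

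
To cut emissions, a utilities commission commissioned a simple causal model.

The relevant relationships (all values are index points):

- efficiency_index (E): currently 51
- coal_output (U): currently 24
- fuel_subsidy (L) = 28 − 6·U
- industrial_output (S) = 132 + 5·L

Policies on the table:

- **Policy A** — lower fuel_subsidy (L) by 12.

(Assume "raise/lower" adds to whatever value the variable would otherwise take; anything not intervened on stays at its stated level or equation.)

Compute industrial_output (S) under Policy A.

-508

Policy A (L − 12):
  U = 24
  L = 28 − 6·24 (−12 from intervention) = -128
  S = 132 + 5·(-128) = -508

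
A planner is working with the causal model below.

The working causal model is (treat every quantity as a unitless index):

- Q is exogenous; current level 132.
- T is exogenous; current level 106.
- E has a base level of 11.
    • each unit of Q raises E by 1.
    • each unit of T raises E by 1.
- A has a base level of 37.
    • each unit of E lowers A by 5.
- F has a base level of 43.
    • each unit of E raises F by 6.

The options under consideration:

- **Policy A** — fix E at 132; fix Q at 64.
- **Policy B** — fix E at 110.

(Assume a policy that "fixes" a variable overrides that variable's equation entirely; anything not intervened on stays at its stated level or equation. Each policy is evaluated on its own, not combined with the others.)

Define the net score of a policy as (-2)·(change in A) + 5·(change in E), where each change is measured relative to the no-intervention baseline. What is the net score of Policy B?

Baseline:
  Q = 132
  T = 106
  E = 11 + 132 + 106 = 249
  A = 37 − 5·249 = -1208
Policy B (E := 110):
  Q = 132
  T = 106
  E = 110
  A = 37 − 5·110 = -513
ΔA = -513 − (-1208) = 695; ΔE = 110 − 249 = -139
Score = (-2)·695 + 5·(-139) = -2085

-2085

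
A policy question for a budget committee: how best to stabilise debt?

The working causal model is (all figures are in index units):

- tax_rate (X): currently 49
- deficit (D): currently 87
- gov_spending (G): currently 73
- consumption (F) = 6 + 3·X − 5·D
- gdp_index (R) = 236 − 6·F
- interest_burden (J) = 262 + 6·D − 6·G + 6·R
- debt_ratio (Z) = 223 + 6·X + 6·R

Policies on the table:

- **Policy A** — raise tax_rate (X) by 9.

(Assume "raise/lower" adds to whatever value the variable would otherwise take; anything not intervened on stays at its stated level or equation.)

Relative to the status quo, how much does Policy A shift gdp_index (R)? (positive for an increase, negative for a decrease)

-162

Baseline:
  X = 49
  D = 87
  F = 6 + 3·49 − 5·87 = -282
  R = 236 − 6·(-282) = 1928
Policy A (X + 9):
  X = 49 + 9 = 58
  D = 87
  F = 6 + 3·58 − 5·87 = -255
  R = 236 − 6·(-255) = 1766
Change in R: 1766 − 1928 = -162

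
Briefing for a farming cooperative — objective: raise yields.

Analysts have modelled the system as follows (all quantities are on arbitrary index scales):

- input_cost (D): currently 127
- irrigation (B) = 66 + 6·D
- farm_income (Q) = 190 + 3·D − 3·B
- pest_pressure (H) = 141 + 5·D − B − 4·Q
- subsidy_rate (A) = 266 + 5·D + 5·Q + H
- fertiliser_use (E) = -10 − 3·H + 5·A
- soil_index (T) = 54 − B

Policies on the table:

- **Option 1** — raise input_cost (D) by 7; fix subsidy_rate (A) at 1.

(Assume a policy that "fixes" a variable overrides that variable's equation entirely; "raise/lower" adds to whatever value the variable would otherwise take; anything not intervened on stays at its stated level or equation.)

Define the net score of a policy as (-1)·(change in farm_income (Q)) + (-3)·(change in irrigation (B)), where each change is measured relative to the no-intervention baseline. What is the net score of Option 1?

Baseline:
  D = 127
  B = 66 + 6·127 = 828
  Q = 190 + 3·127 − 3·828 = -1913
Option 1 (D + 7, A := 1):
  D = 127 + 7 = 134
  B = 66 + 6·134 = 870
  Q = 190 + 3·134 − 3·870 = -2018
ΔQ = -2018 − (-1913) = -105; ΔB = 870 − 828 = 42
Score = (-1)·(-105) + (-3)·42 = -21

-21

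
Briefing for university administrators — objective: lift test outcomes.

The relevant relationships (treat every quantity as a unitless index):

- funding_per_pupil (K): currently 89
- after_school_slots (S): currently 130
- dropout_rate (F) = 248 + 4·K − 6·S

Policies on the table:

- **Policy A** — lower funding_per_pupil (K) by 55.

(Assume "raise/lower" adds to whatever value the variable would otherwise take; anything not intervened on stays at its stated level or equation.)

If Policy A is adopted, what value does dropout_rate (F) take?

Policy A (K − 55):
  K = 89 − 55 = 34
  S = 130
  F = 248 + 4·34 − 6·130 = -396

-396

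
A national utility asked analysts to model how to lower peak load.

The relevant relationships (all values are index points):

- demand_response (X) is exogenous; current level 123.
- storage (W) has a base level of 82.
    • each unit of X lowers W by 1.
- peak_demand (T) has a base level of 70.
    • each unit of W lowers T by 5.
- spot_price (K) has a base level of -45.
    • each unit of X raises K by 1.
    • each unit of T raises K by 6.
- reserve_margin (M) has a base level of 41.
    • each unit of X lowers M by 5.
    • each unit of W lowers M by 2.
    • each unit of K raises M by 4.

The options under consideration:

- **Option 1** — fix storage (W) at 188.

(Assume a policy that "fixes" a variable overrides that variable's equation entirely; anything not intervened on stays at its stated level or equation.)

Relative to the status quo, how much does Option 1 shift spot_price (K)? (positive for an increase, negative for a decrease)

-6870

Baseline:
  X = 123
  W = 82 − 123 = -41
  T = 70 − 5·(-41) = 275
  K = -45 + 123 + 6·275 = 1728
Option 1 (W := 188):
  X = 123
  W = 188
  T = 70 − 5·188 = -870
  K = -45 + 123 + 6·(-870) = -5142
Change in K: -5142 − 1728 = -6870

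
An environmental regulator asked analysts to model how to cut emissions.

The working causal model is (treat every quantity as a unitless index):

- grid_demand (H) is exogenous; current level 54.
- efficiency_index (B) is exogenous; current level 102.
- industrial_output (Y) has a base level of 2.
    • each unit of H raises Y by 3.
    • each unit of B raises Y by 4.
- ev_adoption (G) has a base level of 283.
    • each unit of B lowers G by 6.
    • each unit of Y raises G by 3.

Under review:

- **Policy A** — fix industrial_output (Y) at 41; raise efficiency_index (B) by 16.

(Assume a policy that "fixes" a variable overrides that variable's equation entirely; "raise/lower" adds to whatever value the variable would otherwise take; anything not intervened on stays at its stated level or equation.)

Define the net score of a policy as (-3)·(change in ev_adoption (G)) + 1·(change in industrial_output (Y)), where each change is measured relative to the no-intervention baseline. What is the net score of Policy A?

Baseline:
  H = 54
  B = 102
  Y = 2 + 3·54 + 4·102 = 572
  G = 283 − 6·102 + 3·572 = 1387
Policy A (Y := 41, B + 16):
  H = 54
  B = 102 + 16 = 118
  Y = 41
  G = 283 − 6·118 + 3·41 = -302
ΔG = -302 − 1387 = -1689; ΔY = 41 − 572 = -531
Score = (-3)·(-1689) + 1·(-531) = 4536

4536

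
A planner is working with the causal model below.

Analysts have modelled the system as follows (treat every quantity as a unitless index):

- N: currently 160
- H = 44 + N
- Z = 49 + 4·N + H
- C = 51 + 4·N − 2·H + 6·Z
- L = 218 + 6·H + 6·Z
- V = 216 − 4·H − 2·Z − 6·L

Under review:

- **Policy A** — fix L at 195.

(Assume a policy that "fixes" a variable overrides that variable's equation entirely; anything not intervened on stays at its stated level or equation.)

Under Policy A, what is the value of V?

Policy A (L := 195):
  N = 160
  H = 44 + 160 = 204
  Z = 49 + 4·160 + 204 = 893
  L = 195
  V = 216 − 4·204 − 2·893 − 6·195 = -3556

-3556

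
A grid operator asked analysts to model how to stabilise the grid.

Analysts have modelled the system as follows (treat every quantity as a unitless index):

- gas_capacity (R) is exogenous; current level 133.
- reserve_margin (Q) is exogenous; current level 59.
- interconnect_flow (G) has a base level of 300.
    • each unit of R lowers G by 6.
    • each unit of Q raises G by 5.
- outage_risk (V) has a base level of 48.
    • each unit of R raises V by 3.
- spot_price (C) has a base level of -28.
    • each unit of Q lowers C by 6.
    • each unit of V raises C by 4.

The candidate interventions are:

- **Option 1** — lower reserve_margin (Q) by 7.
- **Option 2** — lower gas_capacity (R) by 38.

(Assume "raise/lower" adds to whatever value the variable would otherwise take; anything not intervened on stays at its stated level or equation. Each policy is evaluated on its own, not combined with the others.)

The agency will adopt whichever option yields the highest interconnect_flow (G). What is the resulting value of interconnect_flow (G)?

25

Option 1 (Q − 7):
  R = 133
  Q = 59 − 7 = 52
  G = 300 − 6·133 + 5·52 = -238
Option 2 (R − 38):
  R = 133 − 38 = 95
  Q = 59
  G = 300 − 6·95 + 5·59 = 25
Comparing — Option 1: G=-238, Option 2: G=25. Highest is 25 (Option 2).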